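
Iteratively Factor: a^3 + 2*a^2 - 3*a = (a - 1)*(a^2 + 3*a) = (a - 1)*(a + 3)*(a)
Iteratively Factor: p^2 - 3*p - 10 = (p + 2)*(p - 5)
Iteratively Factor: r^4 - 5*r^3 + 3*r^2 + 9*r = (r + 1)*(r^3 - 6*r^2 + 9*r) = r*(r + 1)*(r^2 - 6*r + 9) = r*(r - 3)*(r + 1)*(r - 3)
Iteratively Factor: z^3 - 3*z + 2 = (z + 2)*(z^2 - 2*z + 1) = (z - 1)*(z + 2)*(z - 1)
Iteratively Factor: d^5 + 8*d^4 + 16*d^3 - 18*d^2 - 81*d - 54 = (d + 3)*(d^4 + 5*d^3 + d^2 - 21*d - 18) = (d + 1)*(d + 3)*(d^3 + 4*d^2 - 3*d - 18) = (d + 1)*(d + 3)^2*(d^2 + d - 6) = (d - 2)*(d + 1)*(d + 3)^2*(d + 3)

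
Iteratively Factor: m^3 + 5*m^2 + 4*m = (m + 4)*(m^2 + m) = (m + 1)*(m + 4)*(m)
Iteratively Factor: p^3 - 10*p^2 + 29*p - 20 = (p - 1)*(p^2 - 9*p + 20) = (p - 5)*(p - 1)*(p - 4)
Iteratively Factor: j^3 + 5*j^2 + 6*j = (j + 3)*(j^2 + 2*j) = (j + 2)*(j + 3)*(j)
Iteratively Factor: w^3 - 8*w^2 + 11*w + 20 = (w + 1)*(w^2 - 9*w + 20) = (w - 5)*(w + 1)*(w - 4)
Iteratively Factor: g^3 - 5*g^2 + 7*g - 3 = (g - 1)*(g^2 - 4*g + 3) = (g - 1)^2*(g - 3)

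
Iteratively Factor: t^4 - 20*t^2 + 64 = (t - 2)*(t^3 + 2*t^2 - 16*t - 32) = (t - 4)*(t - 2)*(t^2 + 6*t + 8) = (t - 4)*(t - 2)*(t + 2)*(t + 4)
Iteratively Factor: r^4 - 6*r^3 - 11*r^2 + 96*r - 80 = (r + 4)*(r^3 - 10*r^2 + 29*r - 20) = (r - 5)*(r + 4)*(r^2 - 5*r + 4) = (r - 5)*(r - 4)*(r + 4)*(r - 1)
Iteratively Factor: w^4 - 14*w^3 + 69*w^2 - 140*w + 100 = (w - 5)*(w^3 - 9*w^2 + 24*w - 20) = (w - 5)*(w - 2)*(w^2 - 7*w + 10) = (w - 5)^2*(w - 2)*(w - 2)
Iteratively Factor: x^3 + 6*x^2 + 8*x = (x + 4)*(x^2 + 2*x) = x*(x + 4)*(x + 2)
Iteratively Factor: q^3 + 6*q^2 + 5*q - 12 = (q + 4)*(q^2 + 2*q - 3) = (q + 3)*(q + 4)*(q - 1)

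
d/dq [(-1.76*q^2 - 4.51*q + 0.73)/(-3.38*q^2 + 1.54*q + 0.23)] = (-17.9542*q^2 + 4.1252*q - 2.1615)/(11.4244*q^4 - 10.4104*q^3 + 0.8168*q^2 + 0.7084*q + 0.0529)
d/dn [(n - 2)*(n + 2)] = 2*n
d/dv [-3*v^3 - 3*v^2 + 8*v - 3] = -9*v^2 - 6*v + 8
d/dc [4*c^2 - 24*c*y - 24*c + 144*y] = 8*c - 24*y - 24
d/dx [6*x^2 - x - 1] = 12*x - 1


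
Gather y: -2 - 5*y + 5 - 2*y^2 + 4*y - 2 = -2*y^2 - y + 1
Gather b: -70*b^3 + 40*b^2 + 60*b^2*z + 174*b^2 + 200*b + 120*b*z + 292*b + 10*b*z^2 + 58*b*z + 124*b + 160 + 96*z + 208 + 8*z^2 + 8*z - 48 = -70*b^3 + b^2*(60*z + 214) + b*(10*z^2 + 178*z + 616) + 8*z^2 + 104*z + 320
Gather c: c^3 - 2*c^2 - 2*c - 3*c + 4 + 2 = c^3 - 2*c^2 - 5*c + 6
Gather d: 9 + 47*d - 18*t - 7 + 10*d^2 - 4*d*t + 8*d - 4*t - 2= 10*d^2 + d*(55 - 4*t) - 22*t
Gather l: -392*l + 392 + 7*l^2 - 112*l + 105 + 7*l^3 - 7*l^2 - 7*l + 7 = 7*l^3 - 511*l + 504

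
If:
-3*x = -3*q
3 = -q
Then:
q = -3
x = -3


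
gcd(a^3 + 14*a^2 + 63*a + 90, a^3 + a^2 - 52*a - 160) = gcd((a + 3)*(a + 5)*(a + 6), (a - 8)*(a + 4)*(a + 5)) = a + 5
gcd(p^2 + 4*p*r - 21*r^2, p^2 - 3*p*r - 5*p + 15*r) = p - 3*r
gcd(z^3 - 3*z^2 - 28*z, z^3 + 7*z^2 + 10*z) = z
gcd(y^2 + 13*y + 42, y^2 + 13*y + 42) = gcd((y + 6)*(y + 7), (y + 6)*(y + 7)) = y^2 + 13*y + 42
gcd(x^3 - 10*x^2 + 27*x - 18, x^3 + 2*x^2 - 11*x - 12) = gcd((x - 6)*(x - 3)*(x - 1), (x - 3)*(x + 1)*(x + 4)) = x - 3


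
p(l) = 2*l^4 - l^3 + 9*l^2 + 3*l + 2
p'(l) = 8*l^3 - 3*l^2 + 18*l + 3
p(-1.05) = 12.36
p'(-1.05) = -28.47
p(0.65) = 7.83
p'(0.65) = 15.63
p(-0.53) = 3.24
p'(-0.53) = -8.57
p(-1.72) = 46.06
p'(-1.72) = -77.54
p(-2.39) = 125.15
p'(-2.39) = -166.37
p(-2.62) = 168.14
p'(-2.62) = -208.63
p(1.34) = 26.22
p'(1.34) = 40.98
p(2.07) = 74.63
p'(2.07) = 98.36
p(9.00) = 13151.00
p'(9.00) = 5754.00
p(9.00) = 13151.00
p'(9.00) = 5754.00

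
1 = 1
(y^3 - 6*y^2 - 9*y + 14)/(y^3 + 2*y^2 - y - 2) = (y - 7)/(y + 1)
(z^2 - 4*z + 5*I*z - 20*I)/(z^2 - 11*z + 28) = (z + 5*I)/(z - 7)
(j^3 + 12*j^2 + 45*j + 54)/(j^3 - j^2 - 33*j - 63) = (j + 6)/(j - 7)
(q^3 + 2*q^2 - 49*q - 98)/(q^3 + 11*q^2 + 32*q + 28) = (q - 7)/(q + 2)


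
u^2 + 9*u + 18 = (u + 3)*(u + 6)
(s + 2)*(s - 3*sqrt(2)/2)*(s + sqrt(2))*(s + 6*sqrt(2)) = s^4 + 2*s^3 + 11*sqrt(2)*s^3/2 - 9*s^2 + 11*sqrt(2)*s^2 - 18*sqrt(2)*s - 18*s - 36*sqrt(2)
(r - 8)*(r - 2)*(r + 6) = r^3 - 4*r^2 - 44*r + 96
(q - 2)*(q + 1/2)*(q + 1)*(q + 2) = q^4 + 3*q^3/2 - 7*q^2/2 - 6*q - 2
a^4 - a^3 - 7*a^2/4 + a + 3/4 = (a - 3/2)*(a - 1)*(a + 1/2)*(a + 1)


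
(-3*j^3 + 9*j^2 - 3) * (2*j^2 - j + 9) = -6*j^5 + 21*j^4 - 36*j^3 + 75*j^2 + 3*j - 27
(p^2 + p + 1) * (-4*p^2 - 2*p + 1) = -4*p^4 - 6*p^3 - 5*p^2 - p + 1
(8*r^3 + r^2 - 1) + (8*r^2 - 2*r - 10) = 8*r^3 + 9*r^2 - 2*r - 11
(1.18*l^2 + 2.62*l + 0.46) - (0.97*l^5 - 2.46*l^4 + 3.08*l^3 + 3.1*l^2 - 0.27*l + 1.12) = -0.97*l^5 + 2.46*l^4 - 3.08*l^3 - 1.92*l^2 + 2.89*l - 0.66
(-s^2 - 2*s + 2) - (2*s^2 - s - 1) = -3*s^2 - s + 3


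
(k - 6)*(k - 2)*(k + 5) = k^3 - 3*k^2 - 28*k + 60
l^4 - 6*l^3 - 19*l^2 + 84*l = l*(l - 7)*(l - 3)*(l + 4)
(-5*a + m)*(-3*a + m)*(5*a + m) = 75*a^3 - 25*a^2*m - 3*a*m^2 + m^3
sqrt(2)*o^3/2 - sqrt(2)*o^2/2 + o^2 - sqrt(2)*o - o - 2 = (o - 2)*(o + 1)*(sqrt(2)*o/2 + 1)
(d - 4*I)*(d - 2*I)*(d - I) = d^3 - 7*I*d^2 - 14*d + 8*I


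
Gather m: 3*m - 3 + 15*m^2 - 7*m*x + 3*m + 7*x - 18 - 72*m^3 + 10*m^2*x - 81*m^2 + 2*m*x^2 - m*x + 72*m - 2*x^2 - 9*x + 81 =-72*m^3 + m^2*(10*x - 66) + m*(2*x^2 - 8*x + 78) - 2*x^2 - 2*x + 60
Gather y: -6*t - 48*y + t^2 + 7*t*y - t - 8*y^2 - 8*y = t^2 - 7*t - 8*y^2 + y*(7*t - 56)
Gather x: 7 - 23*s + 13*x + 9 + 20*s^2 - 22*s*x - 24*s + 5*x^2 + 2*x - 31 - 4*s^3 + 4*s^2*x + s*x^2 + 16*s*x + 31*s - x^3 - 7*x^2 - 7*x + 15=-4*s^3 + 20*s^2 - 16*s - x^3 + x^2*(s - 2) + x*(4*s^2 - 6*s + 8)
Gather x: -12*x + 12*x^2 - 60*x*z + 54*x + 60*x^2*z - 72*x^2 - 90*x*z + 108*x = x^2*(60*z - 60) + x*(150 - 150*z)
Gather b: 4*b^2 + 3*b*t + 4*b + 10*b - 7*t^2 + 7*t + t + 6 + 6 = 4*b^2 + b*(3*t + 14) - 7*t^2 + 8*t + 12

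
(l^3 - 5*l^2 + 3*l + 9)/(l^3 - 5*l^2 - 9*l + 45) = (l^2 - 2*l - 3)/(l^2 - 2*l - 15)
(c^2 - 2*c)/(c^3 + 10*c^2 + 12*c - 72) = c/(c^2 + 12*c + 36)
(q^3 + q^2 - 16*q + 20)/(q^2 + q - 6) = (q^2 + 3*q - 10)/(q + 3)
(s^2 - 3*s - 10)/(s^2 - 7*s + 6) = (s^2 - 3*s - 10)/(s^2 - 7*s + 6)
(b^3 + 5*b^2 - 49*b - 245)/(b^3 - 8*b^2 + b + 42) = (b^2 + 12*b + 35)/(b^2 - b - 6)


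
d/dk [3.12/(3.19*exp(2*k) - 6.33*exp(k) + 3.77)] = (19.7496 - 19.9056*exp(k))*exp(k)/(3.19*exp(2*k) - 6.33*exp(k) + 3.77)^2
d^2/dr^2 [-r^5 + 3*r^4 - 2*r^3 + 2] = 4*r*(-5*r^2 + 9*r - 3)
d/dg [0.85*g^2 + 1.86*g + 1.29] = 1.7*g + 1.86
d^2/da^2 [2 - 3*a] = 0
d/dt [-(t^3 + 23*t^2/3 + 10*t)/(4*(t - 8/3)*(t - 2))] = (-9*t^4 + 84*t^3 + 268*t^2 - 736*t - 480)/(4*(9*t^4 - 84*t^3 + 292*t^2 - 448*t + 256))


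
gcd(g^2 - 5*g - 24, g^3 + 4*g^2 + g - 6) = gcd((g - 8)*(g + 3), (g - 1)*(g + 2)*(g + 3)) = g + 3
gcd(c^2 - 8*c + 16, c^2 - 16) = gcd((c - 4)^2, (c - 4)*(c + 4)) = c - 4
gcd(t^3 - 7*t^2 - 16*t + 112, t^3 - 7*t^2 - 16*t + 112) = t^3 - 7*t^2 - 16*t + 112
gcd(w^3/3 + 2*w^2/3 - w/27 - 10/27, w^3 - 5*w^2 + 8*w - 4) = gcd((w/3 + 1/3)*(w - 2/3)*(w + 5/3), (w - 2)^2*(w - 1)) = 1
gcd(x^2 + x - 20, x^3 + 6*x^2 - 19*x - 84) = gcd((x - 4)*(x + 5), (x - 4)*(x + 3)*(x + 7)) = x - 4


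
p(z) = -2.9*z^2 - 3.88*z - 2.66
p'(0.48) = -6.66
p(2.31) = -27.10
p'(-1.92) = 7.26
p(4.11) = -67.59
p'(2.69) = -19.48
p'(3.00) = -21.28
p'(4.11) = -27.72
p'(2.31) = -17.28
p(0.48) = -5.19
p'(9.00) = -56.08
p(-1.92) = -5.90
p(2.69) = -34.08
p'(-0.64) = -0.17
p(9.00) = -272.48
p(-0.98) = -1.64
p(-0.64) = -1.36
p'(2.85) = -20.41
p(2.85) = -37.27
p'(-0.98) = 1.80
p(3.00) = -40.40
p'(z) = -5.8*z - 3.88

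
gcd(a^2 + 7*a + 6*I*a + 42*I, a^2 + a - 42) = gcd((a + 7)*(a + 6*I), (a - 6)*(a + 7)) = a + 7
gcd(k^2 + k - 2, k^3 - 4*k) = k + 2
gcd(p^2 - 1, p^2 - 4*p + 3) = p - 1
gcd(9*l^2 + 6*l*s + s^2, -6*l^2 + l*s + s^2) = 3*l + s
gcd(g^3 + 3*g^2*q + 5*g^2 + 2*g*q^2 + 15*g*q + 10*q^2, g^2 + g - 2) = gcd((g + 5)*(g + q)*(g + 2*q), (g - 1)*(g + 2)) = 1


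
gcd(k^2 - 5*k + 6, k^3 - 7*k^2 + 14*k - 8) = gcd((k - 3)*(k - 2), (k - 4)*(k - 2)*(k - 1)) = k - 2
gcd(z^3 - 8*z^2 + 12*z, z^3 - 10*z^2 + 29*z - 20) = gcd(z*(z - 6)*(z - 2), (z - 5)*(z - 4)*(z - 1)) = 1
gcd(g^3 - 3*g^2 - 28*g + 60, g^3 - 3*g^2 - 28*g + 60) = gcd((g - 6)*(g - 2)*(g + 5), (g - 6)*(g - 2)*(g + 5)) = g^3 - 3*g^2 - 28*g + 60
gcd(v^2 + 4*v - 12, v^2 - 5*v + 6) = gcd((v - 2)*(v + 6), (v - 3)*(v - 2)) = v - 2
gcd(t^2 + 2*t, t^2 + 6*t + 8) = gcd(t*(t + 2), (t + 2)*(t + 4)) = t + 2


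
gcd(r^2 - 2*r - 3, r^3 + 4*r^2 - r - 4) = r + 1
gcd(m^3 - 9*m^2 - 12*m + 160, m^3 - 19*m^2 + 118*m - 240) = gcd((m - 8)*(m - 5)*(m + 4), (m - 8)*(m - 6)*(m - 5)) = m^2 - 13*m + 40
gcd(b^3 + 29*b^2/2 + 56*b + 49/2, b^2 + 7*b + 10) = 1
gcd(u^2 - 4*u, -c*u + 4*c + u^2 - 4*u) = u - 4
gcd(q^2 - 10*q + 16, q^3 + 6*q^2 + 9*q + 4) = 1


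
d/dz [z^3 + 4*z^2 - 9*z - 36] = 3*z^2 + 8*z - 9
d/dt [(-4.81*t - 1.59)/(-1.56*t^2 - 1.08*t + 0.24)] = (7.5036*t^2 + 5.1948*t - (3.12*t + 1.08)*(4.81*t + 1.59) - 1.1544)/(1.56*t^2 + 1.08*t - 0.24)^2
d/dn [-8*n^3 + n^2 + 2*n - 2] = -24*n^2 + 2*n + 2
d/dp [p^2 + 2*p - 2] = 2*p + 2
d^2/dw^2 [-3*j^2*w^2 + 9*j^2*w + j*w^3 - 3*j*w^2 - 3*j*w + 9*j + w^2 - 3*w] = -6*j^2 + 6*j*w - 6*j + 2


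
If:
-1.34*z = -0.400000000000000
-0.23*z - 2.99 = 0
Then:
No Solution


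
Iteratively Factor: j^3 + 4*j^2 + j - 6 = (j + 2)*(j^2 + 2*j - 3) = (j - 1)*(j + 2)*(j + 3)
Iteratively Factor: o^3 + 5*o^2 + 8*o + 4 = (o + 2)*(o^2 + 3*o + 2) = (o + 1)*(o + 2)*(o + 2)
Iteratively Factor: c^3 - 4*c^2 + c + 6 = (c - 2)*(c^2 - 2*c - 3) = (c - 2)*(c + 1)*(c - 3)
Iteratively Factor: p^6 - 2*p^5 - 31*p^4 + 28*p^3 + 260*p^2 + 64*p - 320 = (p + 4)*(p^5 - 6*p^4 - 7*p^3 + 56*p^2 + 36*p - 80) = (p - 1)*(p + 4)*(p^4 - 5*p^3 - 12*p^2 + 44*p + 80) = (p - 1)*(p + 2)*(p + 4)*(p^3 - 7*p^2 + 2*p + 40) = (p - 5)*(p - 1)*(p + 2)*(p + 4)*(p^2 - 2*p - 8) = (p - 5)*(p - 4)*(p - 1)*(p + 2)*(p + 4)*(p + 2)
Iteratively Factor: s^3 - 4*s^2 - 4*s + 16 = (s - 4)*(s^2 - 4) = (s - 4)*(s - 2)*(s + 2)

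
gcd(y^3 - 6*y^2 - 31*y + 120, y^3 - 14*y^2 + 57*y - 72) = y^2 - 11*y + 24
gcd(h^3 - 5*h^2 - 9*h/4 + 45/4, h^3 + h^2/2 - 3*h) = h - 3/2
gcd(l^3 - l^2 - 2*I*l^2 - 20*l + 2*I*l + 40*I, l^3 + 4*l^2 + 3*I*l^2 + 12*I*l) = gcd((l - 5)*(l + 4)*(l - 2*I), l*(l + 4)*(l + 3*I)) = l + 4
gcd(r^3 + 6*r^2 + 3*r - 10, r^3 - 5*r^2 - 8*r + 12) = r^2 + r - 2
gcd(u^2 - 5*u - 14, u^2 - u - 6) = u + 2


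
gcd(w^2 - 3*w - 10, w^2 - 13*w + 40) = w - 5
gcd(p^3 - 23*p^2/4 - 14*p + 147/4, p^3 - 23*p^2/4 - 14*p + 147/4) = p^3 - 23*p^2/4 - 14*p + 147/4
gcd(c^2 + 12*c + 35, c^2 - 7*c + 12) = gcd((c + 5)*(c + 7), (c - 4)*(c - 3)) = 1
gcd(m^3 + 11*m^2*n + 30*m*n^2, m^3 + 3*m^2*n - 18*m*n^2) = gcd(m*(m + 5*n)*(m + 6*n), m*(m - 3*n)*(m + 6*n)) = m^2 + 6*m*n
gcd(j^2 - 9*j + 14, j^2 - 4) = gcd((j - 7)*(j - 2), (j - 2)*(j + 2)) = j - 2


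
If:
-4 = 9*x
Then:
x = -4/9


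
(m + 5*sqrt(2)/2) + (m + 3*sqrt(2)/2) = 2*m + 4*sqrt(2)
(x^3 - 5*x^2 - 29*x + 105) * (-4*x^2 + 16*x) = -4*x^5 + 36*x^4 + 36*x^3 - 884*x^2 + 1680*x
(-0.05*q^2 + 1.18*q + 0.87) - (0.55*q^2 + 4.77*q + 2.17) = -0.6*q^2 - 3.59*q - 1.3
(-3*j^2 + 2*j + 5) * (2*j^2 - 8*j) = -6*j^4 + 28*j^3 - 6*j^2 - 40*j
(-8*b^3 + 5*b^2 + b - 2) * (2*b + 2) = -16*b^4 - 6*b^3 + 12*b^2 - 2*b - 4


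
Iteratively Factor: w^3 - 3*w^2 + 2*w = (w)*(w^2 - 3*w + 2) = w*(w - 2)*(w - 1)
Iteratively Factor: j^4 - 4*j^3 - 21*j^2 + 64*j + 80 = (j - 4)*(j^3 - 21*j - 20) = (j - 5)*(j - 4)*(j^2 + 5*j + 4) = (j - 5)*(j - 4)*(j + 4)*(j + 1)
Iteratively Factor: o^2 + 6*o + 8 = (o + 2)*(o + 4)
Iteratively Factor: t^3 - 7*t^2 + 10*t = (t - 5)*(t^2 - 2*t) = (t - 5)*(t - 2)*(t)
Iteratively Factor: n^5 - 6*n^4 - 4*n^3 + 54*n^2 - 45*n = (n)*(n^4 - 6*n^3 - 4*n^2 + 54*n - 45) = n*(n + 3)*(n^3 - 9*n^2 + 23*n - 15) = n*(n - 3)*(n + 3)*(n^2 - 6*n + 5) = n*(n - 3)*(n - 1)*(n + 3)*(n - 5)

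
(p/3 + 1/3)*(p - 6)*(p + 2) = p^3/3 - p^2 - 16*p/3 - 4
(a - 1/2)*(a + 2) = a^2 + 3*a/2 - 1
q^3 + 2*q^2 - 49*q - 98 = (q - 7)*(q + 2)*(q + 7)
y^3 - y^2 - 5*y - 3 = (y - 3)*(y + 1)^2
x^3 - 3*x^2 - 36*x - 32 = (x - 8)*(x + 1)*(x + 4)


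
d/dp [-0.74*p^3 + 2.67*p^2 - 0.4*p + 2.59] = -2.22*p^2 + 5.34*p - 0.4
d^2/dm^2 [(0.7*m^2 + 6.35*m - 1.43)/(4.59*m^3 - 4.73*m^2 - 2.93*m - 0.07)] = (29.49534*m^6 + 802.69461*m^5 - 1132.221726*m^4 + 935.421416*m^3 - 53.477196*m^2 - 134.281026*m - 26.203778)/(96.702579*m^9 - 298.956339*m^8 + 122.886234*m^7 + 271.425988*m^6 - 69.325224*m^5 - 120.869586*m^4 - 30.907022*m^3 - 1.87236*m^2 - 0.043071*m - 0.000343)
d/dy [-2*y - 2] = -2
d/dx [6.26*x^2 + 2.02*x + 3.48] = 12.52*x + 2.02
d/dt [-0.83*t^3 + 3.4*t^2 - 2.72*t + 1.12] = -2.49*t^2 + 6.8*t - 2.72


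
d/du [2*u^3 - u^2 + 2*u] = 6*u^2 - 2*u + 2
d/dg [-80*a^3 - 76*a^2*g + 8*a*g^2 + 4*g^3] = -76*a^2 + 16*a*g + 12*g^2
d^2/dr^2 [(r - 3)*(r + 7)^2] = 6*r + 22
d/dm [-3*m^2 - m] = -6*m - 1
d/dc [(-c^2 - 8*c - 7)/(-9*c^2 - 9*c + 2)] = (-63*c^2 - 130*c - 79)/(81*c^4 + 162*c^3 + 45*c^2 - 36*c + 4)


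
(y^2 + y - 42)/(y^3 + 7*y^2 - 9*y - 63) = (y - 6)/(y^2 - 9)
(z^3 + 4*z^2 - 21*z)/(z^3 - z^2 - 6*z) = (z + 7)/(z + 2)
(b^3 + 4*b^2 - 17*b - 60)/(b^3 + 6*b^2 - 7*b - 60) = (b^2 - b - 12)/(b^2 + b - 12)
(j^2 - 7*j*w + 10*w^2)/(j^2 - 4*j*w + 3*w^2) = (j^2 - 7*j*w + 10*w^2)/(j^2 - 4*j*w + 3*w^2)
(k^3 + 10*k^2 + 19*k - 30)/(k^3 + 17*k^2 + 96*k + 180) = (k - 1)/(k + 6)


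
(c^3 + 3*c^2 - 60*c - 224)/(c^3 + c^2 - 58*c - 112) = (c + 4)/(c + 2)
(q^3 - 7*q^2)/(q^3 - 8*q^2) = (q - 7)/(q - 8)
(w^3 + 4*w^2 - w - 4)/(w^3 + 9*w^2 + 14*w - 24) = (w + 1)/(w + 6)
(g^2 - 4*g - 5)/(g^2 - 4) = (g^2 - 4*g - 5)/(g^2 - 4)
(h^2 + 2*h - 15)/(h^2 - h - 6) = (h + 5)/(h + 2)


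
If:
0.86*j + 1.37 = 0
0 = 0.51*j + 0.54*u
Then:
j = -1.59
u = 1.50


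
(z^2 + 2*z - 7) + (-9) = z^2 + 2*z - 16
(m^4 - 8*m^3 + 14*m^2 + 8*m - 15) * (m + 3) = m^5 - 5*m^4 - 10*m^3 + 50*m^2 + 9*m - 45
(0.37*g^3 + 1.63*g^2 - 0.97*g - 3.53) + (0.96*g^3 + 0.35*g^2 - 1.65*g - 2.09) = 1.33*g^3 + 1.98*g^2 - 2.62*g - 5.62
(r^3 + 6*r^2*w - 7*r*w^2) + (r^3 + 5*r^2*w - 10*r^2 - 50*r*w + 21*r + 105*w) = 2*r^3 + 11*r^2*w - 10*r^2 - 7*r*w^2 - 50*r*w + 21*r + 105*w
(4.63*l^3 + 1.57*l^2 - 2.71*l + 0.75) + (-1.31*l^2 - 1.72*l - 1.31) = 4.63*l^3 + 0.26*l^2 - 4.43*l - 0.56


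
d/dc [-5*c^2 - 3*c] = -10*c - 3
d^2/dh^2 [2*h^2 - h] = 4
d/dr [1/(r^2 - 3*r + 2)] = (3 - 2*r)/(r^2 - 3*r + 2)^2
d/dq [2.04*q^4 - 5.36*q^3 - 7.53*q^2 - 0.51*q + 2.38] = 8.16*q^3 - 16.08*q^2 - 15.06*q - 0.51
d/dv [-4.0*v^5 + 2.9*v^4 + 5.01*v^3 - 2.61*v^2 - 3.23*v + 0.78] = -20.0*v^4 + 11.6*v^3 + 15.03*v^2 - 5.22*v - 3.23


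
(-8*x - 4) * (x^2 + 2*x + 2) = -8*x^3 - 20*x^2 - 24*x - 8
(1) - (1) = 0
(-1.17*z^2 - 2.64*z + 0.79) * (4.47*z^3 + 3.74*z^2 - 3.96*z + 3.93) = -5.2299*z^5 - 16.1766*z^4 - 1.7091*z^3 + 8.8109*z^2 - 13.5036*z + 3.1047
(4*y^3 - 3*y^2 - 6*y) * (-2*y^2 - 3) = -8*y^5 + 6*y^4 + 9*y^2 + 18*y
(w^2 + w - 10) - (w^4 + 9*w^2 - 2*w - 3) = -w^4 - 8*w^2 + 3*w - 7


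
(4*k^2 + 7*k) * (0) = 0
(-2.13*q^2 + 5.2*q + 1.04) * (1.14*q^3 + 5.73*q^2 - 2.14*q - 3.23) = -2.4282*q^5 - 6.2769*q^4 + 35.5398*q^3 + 1.7111*q^2 - 19.0216*q - 3.3592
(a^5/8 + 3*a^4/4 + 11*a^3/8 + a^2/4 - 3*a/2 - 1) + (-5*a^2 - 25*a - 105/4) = a^5/8 + 3*a^4/4 + 11*a^3/8 - 19*a^2/4 - 53*a/2 - 109/4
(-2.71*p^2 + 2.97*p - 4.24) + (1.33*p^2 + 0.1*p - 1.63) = -1.38*p^2 + 3.07*p - 5.87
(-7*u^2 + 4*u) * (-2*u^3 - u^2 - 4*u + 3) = 14*u^5 - u^4 + 24*u^3 - 37*u^2 + 12*u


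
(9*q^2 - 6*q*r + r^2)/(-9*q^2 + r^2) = (-3*q + r)/(3*q + r)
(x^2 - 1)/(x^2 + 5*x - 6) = (x + 1)/(x + 6)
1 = 1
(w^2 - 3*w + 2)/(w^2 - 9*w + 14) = (w - 1)/(w - 7)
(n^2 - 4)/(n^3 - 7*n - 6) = (n - 2)/(n^2 - 2*n - 3)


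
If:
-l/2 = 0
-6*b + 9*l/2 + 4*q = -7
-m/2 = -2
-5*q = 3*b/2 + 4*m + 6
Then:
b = -53/36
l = 0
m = 4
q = -95/24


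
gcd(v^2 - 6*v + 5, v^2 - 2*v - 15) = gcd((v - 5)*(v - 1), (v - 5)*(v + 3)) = v - 5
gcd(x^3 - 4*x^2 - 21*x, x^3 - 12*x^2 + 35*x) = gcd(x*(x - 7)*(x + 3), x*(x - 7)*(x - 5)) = x^2 - 7*x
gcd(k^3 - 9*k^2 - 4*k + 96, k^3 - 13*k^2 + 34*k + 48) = k - 8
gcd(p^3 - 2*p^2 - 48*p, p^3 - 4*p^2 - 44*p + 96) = p^2 - 2*p - 48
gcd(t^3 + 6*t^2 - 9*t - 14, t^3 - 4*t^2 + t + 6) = t^2 - t - 2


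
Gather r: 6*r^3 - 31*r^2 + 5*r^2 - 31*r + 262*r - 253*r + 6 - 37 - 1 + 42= 6*r^3 - 26*r^2 - 22*r + 10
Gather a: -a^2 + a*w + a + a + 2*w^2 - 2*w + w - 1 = -a^2 + a*(w + 2) + 2*w^2 - w - 1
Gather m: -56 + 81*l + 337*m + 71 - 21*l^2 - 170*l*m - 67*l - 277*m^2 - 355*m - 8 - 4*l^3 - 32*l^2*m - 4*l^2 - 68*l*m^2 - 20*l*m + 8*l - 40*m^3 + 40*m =-4*l^3 - 25*l^2 + 22*l - 40*m^3 + m^2*(-68*l - 277) + m*(-32*l^2 - 190*l + 22) + 7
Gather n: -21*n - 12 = -21*n - 12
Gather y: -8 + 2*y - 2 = 2*y - 10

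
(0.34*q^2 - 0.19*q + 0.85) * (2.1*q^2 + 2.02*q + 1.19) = 0.714*q^4 + 0.2878*q^3 + 1.8058*q^2 + 1.4909*q + 1.0115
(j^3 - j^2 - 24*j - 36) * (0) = 0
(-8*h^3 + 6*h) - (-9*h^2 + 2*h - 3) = -8*h^3 + 9*h^2 + 4*h + 3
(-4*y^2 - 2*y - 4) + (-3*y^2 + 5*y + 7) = -7*y^2 + 3*y + 3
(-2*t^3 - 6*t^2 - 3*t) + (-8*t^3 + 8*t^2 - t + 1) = -10*t^3 + 2*t^2 - 4*t + 1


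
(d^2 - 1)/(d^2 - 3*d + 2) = (d + 1)/(d - 2)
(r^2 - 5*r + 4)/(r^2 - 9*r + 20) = (r - 1)/(r - 5)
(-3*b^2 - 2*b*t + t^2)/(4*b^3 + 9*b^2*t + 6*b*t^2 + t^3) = (-3*b + t)/(4*b^2 + 5*b*t + t^2)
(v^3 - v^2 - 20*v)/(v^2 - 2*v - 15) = v*(v + 4)/(v + 3)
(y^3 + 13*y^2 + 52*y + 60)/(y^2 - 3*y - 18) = (y^3 + 13*y^2 + 52*y + 60)/(y^2 - 3*y - 18)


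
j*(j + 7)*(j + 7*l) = j^3 + 7*j^2*l + 7*j^2 + 49*j*l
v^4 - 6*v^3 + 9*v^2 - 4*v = v*(v - 4)*(v - 1)^2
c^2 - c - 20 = (c - 5)*(c + 4)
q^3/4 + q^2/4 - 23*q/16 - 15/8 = (q/4 + 1/2)*(q - 5/2)*(q + 3/2)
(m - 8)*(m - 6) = m^2 - 14*m + 48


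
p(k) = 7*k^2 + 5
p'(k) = 14*k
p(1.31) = 17.01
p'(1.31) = 18.34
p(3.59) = 95.22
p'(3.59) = 50.26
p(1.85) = 28.96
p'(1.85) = 25.90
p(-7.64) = 413.59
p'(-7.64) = -106.96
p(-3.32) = 82.16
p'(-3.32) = -46.48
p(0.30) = 5.63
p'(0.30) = 4.20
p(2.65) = 54.16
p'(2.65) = 37.10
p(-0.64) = 7.87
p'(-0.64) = -8.96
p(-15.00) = 1580.00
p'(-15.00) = -210.00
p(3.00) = 68.00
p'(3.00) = 42.00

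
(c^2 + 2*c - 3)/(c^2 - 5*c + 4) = (c + 3)/(c - 4)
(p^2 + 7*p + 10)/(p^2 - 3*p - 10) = (p + 5)/(p - 5)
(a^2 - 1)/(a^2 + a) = (a - 1)/a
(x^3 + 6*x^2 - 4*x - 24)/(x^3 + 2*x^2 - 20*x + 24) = (x + 2)/(x - 2)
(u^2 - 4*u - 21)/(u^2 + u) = (u^2 - 4*u - 21)/(u*(u + 1))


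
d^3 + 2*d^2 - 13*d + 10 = (d - 2)*(d - 1)*(d + 5)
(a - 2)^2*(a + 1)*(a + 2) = a^4 - a^3 - 6*a^2 + 4*a + 8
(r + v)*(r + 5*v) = r^2 + 6*r*v + 5*v^2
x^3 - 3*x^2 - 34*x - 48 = (x - 8)*(x + 2)*(x + 3)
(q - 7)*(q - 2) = q^2 - 9*q + 14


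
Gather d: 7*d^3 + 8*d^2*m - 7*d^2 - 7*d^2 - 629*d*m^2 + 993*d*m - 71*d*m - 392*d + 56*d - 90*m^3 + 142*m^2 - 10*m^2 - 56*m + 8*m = 7*d^3 + d^2*(8*m - 14) + d*(-629*m^2 + 922*m - 336) - 90*m^3 + 132*m^2 - 48*m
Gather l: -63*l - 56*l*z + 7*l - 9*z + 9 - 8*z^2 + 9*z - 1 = l*(-56*z - 56) - 8*z^2 + 8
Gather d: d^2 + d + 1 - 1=d^2 + d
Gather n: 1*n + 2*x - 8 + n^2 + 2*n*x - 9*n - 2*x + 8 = n^2 + n*(2*x - 8)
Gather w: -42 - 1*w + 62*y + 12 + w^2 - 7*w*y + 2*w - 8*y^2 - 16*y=w^2 + w*(1 - 7*y) - 8*y^2 + 46*y - 30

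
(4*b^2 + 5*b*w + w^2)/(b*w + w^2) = (4*b + w)/w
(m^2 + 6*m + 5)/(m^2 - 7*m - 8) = (m + 5)/(m - 8)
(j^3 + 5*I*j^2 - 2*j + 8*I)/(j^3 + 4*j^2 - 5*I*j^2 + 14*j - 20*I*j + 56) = (j^2 + 3*I*j + 4)/(j^2 + j*(4 - 7*I) - 28*I)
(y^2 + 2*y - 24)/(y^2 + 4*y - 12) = (y - 4)/(y - 2)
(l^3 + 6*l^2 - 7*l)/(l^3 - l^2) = (l + 7)/l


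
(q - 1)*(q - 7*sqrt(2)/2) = q^2 - 7*sqrt(2)*q/2 - q + 7*sqrt(2)/2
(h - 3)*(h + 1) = h^2 - 2*h - 3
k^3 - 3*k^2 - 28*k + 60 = (k - 6)*(k - 2)*(k + 5)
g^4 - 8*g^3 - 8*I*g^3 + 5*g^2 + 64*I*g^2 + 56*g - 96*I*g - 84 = (g - 6)*(g - 2)*(g - 7*I)*(g - I)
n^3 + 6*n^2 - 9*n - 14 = (n - 2)*(n + 1)*(n + 7)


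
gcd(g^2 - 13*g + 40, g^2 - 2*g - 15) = g - 5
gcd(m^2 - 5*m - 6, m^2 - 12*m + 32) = 1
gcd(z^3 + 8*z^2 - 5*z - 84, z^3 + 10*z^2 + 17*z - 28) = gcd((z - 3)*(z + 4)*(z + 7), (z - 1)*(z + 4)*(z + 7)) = z^2 + 11*z + 28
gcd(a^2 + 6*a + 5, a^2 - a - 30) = a + 5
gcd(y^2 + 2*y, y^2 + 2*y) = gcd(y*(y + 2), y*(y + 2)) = y^2 + 2*y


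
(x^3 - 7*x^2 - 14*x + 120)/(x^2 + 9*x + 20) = (x^2 - 11*x + 30)/(x + 5)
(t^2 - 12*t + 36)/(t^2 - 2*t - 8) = (-t^2 + 12*t - 36)/(-t^2 + 2*t + 8)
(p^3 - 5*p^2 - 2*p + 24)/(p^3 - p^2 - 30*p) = (-p^3 + 5*p^2 + 2*p - 24)/(p*(-p^2 + p + 30))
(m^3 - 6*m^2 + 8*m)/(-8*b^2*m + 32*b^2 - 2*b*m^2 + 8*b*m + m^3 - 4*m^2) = m*(2 - m)/(8*b^2 + 2*b*m - m^2)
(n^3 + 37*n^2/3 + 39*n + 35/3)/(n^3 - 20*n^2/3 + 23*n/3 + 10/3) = (n^2 + 12*n + 35)/(n^2 - 7*n + 10)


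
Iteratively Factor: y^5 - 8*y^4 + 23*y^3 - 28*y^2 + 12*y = (y - 2)*(y^4 - 6*y^3 + 11*y^2 - 6*y) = (y - 2)^2*(y^3 - 4*y^2 + 3*y) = y*(y - 2)^2*(y^2 - 4*y + 3) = y*(y - 3)*(y - 2)^2*(y - 1)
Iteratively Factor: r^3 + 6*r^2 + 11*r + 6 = (r + 3)*(r^2 + 3*r + 2) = (r + 1)*(r + 3)*(r + 2)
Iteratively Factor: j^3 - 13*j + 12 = (j + 4)*(j^2 - 4*j + 3) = (j - 1)*(j + 4)*(j - 3)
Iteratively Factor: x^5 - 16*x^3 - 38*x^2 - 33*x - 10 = (x + 1)*(x^4 - x^3 - 15*x^2 - 23*x - 10) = (x + 1)^2*(x^3 - 2*x^2 - 13*x - 10) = (x - 5)*(x + 1)^2*(x^2 + 3*x + 2) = (x - 5)*(x + 1)^3*(x + 2)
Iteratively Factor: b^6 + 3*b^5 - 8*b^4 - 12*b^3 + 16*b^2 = (b - 2)*(b^5 + 5*b^4 + 2*b^3 - 8*b^2) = (b - 2)*(b + 4)*(b^4 + b^3 - 2*b^2) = (b - 2)*(b + 2)*(b + 4)*(b^3 - b^2) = (b - 2)*(b - 1)*(b + 2)*(b + 4)*(b^2) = b*(b - 2)*(b - 1)*(b + 2)*(b + 4)*(b)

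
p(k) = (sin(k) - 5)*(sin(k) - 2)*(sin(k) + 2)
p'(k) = (sin(k) - 5)*(sin(k) - 2)*cos(k) + (sin(k) - 5)*(sin(k) + 2)*cos(k) + (sin(k) - 2)*(sin(k) + 2)*cos(k) = (3*sin(k)^2 - 10*sin(k) - 4)*cos(k)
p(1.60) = 12.00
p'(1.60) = 0.32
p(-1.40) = 18.13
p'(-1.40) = 1.49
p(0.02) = 19.92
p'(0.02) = -4.20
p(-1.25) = 18.44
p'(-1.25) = 2.58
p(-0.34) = 20.74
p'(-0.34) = -0.31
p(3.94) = 19.93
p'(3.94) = -3.28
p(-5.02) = 12.51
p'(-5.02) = -3.27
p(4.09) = 19.41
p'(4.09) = -3.56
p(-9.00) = 20.73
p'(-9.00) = -0.57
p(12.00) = 20.55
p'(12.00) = 1.88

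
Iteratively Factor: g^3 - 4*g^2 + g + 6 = (g - 2)*(g^2 - 2*g - 3) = (g - 2)*(g + 1)*(g - 3)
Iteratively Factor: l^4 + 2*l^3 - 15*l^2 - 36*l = (l + 3)*(l^3 - l^2 - 12*l) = l*(l + 3)*(l^2 - l - 12) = l*(l - 4)*(l + 3)*(l + 3)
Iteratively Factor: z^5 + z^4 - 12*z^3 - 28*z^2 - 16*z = (z)*(z^4 + z^3 - 12*z^2 - 28*z - 16) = z*(z + 1)*(z^3 - 12*z - 16) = z*(z - 4)*(z + 1)*(z^2 + 4*z + 4) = z*(z - 4)*(z + 1)*(z + 2)*(z + 2)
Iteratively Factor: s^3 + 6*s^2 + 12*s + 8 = (s + 2)*(s^2 + 4*s + 4) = (s + 2)^2*(s + 2)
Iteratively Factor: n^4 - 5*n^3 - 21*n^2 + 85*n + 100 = (n + 4)*(n^3 - 9*n^2 + 15*n + 25) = (n + 1)*(n + 4)*(n^2 - 10*n + 25) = (n - 5)*(n + 1)*(n + 4)*(n - 5)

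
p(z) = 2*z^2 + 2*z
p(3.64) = 33.78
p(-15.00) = 420.00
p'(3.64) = 16.56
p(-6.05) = 61.10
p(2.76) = 20.76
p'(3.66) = 16.64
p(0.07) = 0.15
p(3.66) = 34.11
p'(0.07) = 2.28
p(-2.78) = 9.90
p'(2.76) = 13.04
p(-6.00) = 60.00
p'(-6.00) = -22.00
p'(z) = 4*z + 2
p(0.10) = 0.22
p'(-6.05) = -22.20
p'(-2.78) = -9.12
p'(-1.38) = -3.52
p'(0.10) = 2.40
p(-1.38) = 1.05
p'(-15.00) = -58.00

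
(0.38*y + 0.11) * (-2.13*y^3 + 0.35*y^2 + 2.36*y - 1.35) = -0.8094*y^4 - 0.1013*y^3 + 0.9353*y^2 - 0.2534*y - 0.1485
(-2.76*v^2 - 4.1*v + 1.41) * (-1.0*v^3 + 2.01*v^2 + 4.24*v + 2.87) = 2.76*v^5 - 1.4476*v^4 - 21.3534*v^3 - 22.4711*v^2 - 5.7886*v + 4.0467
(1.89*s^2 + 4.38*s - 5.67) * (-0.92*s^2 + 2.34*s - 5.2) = -1.7388*s^4 + 0.392999999999999*s^3 + 5.6376*s^2 - 36.0438*s + 29.484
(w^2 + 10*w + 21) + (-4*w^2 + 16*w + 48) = -3*w^2 + 26*w + 69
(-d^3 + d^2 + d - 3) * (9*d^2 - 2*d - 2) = -9*d^5 + 11*d^4 + 9*d^3 - 31*d^2 + 4*d + 6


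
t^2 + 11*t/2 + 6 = (t + 3/2)*(t + 4)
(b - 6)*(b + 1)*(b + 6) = b^3 + b^2 - 36*b - 36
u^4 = u^4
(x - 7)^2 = x^2 - 14*x + 49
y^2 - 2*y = y*(y - 2)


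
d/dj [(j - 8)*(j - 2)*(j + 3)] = 3*j^2 - 14*j - 14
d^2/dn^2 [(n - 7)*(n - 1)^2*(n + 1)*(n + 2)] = 20*n^3 - 72*n^2 - 60*n + 40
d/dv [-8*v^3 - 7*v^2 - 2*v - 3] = -24*v^2 - 14*v - 2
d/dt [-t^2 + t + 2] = 1 - 2*t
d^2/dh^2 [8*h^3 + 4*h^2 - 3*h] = 48*h + 8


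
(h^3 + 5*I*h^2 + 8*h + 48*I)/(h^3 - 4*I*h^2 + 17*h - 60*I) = (h + 4*I)/(h - 5*I)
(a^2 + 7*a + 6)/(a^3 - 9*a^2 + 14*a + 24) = (a + 6)/(a^2 - 10*a + 24)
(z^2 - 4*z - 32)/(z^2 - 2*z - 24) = (z - 8)/(z - 6)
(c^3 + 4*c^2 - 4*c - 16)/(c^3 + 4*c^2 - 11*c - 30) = (c^2 + 2*c - 8)/(c^2 + 2*c - 15)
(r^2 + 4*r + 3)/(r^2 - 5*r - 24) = (r + 1)/(r - 8)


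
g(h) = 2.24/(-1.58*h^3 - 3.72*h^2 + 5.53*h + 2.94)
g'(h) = 2.24*(4.74*h^2 + 7.44*h - 5.53)/(-1.58*h^3 - 3.72*h^2 + 5.53*h + 2.94)^2 = (10.6176*h^2 + 16.6656*h - 12.3872)/(1.58*h^3 + 3.72*h^2 - 5.53*h - 2.94)^2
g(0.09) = 0.66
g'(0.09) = -0.93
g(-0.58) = -1.85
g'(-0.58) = -12.61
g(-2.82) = -0.33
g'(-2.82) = 0.54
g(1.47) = -1.13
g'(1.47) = 8.87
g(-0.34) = 3.24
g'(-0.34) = -35.15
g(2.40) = -0.08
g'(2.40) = 0.12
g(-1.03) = -0.45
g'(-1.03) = -0.74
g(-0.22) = 1.44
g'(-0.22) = -6.38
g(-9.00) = 0.00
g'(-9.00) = 0.00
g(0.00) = 0.76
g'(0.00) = -1.43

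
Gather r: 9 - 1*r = 9 - r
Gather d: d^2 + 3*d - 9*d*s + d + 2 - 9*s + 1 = d^2 + d*(4 - 9*s) - 9*s + 3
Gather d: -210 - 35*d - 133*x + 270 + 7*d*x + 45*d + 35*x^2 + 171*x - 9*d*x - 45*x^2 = d*(10 - 2*x) - 10*x^2 + 38*x + 60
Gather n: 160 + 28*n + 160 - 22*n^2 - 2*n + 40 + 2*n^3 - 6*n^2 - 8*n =2*n^3 - 28*n^2 + 18*n + 360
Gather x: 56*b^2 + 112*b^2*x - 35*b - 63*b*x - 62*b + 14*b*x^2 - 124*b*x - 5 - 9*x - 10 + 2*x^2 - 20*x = 56*b^2 - 97*b + x^2*(14*b + 2) + x*(112*b^2 - 187*b - 29) - 15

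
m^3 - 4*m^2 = m^2*(m - 4)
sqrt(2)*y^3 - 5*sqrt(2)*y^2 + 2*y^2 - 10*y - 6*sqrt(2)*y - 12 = (y - 6)*(y + sqrt(2))*(sqrt(2)*y + sqrt(2))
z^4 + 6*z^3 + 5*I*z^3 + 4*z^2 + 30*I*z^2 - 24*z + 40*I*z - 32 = (z + 2)*(z + 4)*(z + I)*(z + 4*I)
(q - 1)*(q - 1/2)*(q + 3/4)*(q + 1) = q^4 + q^3/4 - 11*q^2/8 - q/4 + 3/8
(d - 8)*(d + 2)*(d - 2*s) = d^3 - 2*d^2*s - 6*d^2 + 12*d*s - 16*d + 32*s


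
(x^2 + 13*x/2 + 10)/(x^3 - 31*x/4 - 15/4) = 2*(x + 4)/(2*x^2 - 5*x - 3)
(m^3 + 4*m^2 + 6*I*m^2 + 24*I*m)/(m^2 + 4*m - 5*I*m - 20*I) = m*(m + 6*I)/(m - 5*I)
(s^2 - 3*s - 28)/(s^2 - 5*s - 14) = (s + 4)/(s + 2)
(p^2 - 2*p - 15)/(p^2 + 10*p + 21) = (p - 5)/(p + 7)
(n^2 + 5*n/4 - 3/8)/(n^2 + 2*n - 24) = (8*n^2 + 10*n - 3)/(8*(n^2 + 2*n - 24))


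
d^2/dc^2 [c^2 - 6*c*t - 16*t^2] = 2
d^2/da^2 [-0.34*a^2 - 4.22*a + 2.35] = -0.680000000000000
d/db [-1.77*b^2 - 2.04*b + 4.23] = -3.54*b - 2.04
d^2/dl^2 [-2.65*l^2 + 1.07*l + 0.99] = -5.30000000000000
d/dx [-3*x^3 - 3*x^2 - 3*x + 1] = -9*x^2 - 6*x - 3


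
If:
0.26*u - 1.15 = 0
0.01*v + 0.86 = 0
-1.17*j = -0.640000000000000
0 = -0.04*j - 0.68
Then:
No Solution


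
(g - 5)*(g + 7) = g^2 + 2*g - 35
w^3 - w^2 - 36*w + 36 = (w - 6)*(w - 1)*(w + 6)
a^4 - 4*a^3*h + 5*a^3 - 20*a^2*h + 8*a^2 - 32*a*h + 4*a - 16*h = (a + 1)*(a + 2)^2*(a - 4*h)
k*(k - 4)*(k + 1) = k^3 - 3*k^2 - 4*k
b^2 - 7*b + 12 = (b - 4)*(b - 3)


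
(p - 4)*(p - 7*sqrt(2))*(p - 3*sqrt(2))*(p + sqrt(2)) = p^4 - 9*sqrt(2)*p^3 - 4*p^3 + 22*p^2 + 36*sqrt(2)*p^2 - 88*p + 42*sqrt(2)*p - 168*sqrt(2)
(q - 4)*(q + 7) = q^2 + 3*q - 28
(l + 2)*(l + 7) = l^2 + 9*l + 14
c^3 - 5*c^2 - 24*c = c*(c - 8)*(c + 3)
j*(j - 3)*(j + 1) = j^3 - 2*j^2 - 3*j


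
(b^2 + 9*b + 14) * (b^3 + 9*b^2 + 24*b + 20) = b^5 + 18*b^4 + 119*b^3 + 362*b^2 + 516*b + 280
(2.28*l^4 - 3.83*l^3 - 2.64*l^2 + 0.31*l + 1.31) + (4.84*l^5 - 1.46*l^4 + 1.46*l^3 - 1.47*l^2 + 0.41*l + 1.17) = 4.84*l^5 + 0.82*l^4 - 2.37*l^3 - 4.11*l^2 + 0.72*l + 2.48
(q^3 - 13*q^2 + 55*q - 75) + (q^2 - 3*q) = q^3 - 12*q^2 + 52*q - 75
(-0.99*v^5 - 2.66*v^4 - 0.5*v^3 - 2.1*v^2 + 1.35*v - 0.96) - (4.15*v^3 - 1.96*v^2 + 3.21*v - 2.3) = -0.99*v^5 - 2.66*v^4 - 4.65*v^3 - 0.14*v^2 - 1.86*v + 1.34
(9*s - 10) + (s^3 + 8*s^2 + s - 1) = s^3 + 8*s^2 + 10*s - 11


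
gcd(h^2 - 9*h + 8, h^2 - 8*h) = h - 8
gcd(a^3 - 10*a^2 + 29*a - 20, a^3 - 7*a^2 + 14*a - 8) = a^2 - 5*a + 4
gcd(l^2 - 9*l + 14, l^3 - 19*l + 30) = l - 2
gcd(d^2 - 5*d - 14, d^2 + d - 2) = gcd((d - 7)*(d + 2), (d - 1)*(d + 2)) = d + 2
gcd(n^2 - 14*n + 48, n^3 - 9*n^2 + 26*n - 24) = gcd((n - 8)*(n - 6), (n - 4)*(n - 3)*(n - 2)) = 1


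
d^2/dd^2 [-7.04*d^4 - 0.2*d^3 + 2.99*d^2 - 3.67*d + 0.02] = -84.48*d^2 - 1.2*d + 5.98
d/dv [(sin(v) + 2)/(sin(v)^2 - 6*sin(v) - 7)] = (-sin(v)^2 - 4*sin(v) + 5)*cos(v)/((sin(v) - 7)^2*(sin(v) + 1)^2)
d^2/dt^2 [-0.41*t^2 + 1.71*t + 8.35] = -0.820000000000000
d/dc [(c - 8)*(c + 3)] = 2*c - 5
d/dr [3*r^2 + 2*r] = 6*r + 2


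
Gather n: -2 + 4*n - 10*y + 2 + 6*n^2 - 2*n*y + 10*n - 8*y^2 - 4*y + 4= 6*n^2 + n*(14 - 2*y) - 8*y^2 - 14*y + 4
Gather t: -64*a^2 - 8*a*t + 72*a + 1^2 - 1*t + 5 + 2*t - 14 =-64*a^2 + 72*a + t*(1 - 8*a) - 8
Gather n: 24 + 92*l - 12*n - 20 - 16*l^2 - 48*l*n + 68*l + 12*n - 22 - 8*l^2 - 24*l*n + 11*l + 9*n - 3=-24*l^2 + 171*l + n*(9 - 72*l) - 21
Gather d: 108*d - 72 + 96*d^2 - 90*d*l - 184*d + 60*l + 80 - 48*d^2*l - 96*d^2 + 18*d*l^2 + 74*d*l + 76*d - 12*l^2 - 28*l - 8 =-48*d^2*l + d*(18*l^2 - 16*l) - 12*l^2 + 32*l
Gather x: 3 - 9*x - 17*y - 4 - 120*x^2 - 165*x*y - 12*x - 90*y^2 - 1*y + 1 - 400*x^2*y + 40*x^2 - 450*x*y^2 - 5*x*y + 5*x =x^2*(-400*y - 80) + x*(-450*y^2 - 170*y - 16) - 90*y^2 - 18*y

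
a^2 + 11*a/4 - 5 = (a - 5/4)*(a + 4)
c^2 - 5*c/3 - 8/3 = (c - 8/3)*(c + 1)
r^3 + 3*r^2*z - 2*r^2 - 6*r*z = r*(r - 2)*(r + 3*z)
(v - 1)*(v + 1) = v^2 - 1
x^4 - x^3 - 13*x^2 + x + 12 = (x - 4)*(x - 1)*(x + 1)*(x + 3)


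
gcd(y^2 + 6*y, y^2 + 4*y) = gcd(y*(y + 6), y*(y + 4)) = y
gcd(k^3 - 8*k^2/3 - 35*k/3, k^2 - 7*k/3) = k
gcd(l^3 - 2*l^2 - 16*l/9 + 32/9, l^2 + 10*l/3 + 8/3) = l + 4/3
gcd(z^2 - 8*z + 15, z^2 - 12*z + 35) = z - 5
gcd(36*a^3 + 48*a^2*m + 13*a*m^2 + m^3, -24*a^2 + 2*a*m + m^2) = 6*a + m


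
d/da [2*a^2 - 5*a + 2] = 4*a - 5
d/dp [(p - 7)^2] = 2*p - 14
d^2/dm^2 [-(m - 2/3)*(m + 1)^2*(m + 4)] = -12*m^2 - 32*m - 10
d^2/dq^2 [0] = 0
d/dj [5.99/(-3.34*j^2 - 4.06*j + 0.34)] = (40.0132*j + 24.3194)/(3.34*j^2 + 4.06*j - 0.34)^2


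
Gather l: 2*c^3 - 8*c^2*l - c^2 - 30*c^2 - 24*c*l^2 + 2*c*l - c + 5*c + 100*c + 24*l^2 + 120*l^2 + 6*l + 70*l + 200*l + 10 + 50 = 2*c^3 - 31*c^2 + 104*c + l^2*(144 - 24*c) + l*(-8*c^2 + 2*c + 276) + 60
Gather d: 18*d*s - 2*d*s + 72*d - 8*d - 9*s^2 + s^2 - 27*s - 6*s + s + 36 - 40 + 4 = d*(16*s + 64) - 8*s^2 - 32*s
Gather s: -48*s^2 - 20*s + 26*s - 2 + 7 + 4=-48*s^2 + 6*s + 9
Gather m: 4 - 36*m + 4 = 8 - 36*m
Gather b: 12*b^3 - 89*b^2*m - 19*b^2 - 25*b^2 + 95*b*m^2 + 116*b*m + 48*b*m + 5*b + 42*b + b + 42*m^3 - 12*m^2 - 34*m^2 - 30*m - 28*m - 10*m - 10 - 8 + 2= 12*b^3 + b^2*(-89*m - 44) + b*(95*m^2 + 164*m + 48) + 42*m^3 - 46*m^2 - 68*m - 16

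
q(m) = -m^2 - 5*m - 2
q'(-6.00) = 7.00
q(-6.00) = -8.00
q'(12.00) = -29.00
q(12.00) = -206.00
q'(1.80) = -8.60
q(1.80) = -14.24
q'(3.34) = -11.68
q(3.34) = -29.86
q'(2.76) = -10.52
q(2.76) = -23.42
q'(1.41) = -7.82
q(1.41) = -11.04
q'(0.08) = -5.16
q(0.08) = -2.41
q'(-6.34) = 7.68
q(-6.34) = -10.50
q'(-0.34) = -4.32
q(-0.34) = -0.42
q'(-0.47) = -4.06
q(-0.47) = 0.13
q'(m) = -2*m - 5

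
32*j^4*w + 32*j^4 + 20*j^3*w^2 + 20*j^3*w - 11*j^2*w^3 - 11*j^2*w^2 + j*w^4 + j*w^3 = (-8*j + w)*(-4*j + w)*(j + w)*(j*w + j)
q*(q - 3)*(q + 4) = q^3 + q^2 - 12*q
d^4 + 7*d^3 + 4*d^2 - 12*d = d*(d - 1)*(d + 2)*(d + 6)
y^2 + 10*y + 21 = (y + 3)*(y + 7)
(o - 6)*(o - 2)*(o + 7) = o^3 - o^2 - 44*o + 84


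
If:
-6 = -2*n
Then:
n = 3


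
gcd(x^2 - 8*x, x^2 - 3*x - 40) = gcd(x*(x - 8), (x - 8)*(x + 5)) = x - 8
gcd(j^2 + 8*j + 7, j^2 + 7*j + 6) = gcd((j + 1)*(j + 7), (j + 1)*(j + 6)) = j + 1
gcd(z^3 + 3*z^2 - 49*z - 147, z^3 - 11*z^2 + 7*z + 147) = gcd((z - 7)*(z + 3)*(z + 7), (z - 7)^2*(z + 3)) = z^2 - 4*z - 21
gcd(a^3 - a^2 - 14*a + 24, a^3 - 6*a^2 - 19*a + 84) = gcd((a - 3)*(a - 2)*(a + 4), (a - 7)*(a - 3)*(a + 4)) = a^2 + a - 12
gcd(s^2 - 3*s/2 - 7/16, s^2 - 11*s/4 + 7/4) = s - 7/4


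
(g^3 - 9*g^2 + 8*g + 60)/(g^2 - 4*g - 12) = g - 5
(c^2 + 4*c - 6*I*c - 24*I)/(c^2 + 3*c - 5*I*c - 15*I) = (c^2 + c*(4 - 6*I) - 24*I)/(c^2 + c*(3 - 5*I) - 15*I)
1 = 1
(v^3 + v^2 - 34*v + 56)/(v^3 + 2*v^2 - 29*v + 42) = (v - 4)/(v - 3)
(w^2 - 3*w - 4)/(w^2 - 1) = (w - 4)/(w - 1)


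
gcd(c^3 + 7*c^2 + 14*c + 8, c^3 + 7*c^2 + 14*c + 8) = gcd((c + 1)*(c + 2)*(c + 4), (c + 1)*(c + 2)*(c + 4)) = c^3 + 7*c^2 + 14*c + 8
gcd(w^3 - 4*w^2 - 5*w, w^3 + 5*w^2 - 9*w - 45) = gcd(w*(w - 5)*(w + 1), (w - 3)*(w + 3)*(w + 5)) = 1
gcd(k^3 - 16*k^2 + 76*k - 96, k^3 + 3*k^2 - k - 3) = 1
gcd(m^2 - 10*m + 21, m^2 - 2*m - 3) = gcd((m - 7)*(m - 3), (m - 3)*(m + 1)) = m - 3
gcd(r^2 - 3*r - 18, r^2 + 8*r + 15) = r + 3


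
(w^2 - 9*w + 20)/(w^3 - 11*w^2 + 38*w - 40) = 1/(w - 2)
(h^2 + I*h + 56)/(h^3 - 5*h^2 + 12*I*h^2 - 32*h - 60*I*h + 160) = (h - 7*I)/(h^2 + h*(-5 + 4*I) - 20*I)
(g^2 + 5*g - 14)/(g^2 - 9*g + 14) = (g + 7)/(g - 7)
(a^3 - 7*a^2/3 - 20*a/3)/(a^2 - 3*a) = (3*a^2 - 7*a - 20)/(3*(a - 3))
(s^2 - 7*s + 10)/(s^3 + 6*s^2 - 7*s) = (s^2 - 7*s + 10)/(s*(s^2 + 6*s - 7))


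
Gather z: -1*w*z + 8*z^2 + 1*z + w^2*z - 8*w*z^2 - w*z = z^2*(8 - 8*w) + z*(w^2 - 2*w + 1)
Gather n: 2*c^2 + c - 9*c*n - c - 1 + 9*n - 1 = 2*c^2 + n*(9 - 9*c) - 2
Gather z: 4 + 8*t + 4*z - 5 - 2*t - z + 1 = 6*t + 3*z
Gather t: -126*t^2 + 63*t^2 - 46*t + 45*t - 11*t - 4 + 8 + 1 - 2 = -63*t^2 - 12*t + 3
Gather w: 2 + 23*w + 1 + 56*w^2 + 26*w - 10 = 56*w^2 + 49*w - 7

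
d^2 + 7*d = d*(d + 7)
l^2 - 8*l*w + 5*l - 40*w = (l + 5)*(l - 8*w)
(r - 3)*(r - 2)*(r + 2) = r^3 - 3*r^2 - 4*r + 12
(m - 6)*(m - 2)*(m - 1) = m^3 - 9*m^2 + 20*m - 12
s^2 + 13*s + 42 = (s + 6)*(s + 7)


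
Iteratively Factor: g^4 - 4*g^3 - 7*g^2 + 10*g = (g - 1)*(g^3 - 3*g^2 - 10*g) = (g - 1)*(g + 2)*(g^2 - 5*g) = (g - 5)*(g - 1)*(g + 2)*(g)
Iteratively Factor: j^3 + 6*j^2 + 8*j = (j + 4)*(j^2 + 2*j) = (j + 2)*(j + 4)*(j)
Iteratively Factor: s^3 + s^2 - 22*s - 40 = (s - 5)*(s^2 + 6*s + 8) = (s - 5)*(s + 2)*(s + 4)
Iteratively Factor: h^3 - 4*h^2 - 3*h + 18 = (h - 3)*(h^2 - h - 6) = (h - 3)*(h + 2)*(h - 3)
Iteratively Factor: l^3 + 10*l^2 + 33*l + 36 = (l + 4)*(l^2 + 6*l + 9) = (l + 3)*(l + 4)*(l + 3)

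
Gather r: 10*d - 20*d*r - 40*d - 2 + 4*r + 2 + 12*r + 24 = -30*d + r*(16 - 20*d) + 24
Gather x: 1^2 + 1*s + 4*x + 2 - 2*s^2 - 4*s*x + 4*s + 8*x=-2*s^2 + 5*s + x*(12 - 4*s) + 3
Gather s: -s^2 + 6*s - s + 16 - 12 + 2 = -s^2 + 5*s + 6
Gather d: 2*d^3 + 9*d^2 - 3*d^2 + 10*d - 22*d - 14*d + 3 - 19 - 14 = 2*d^3 + 6*d^2 - 26*d - 30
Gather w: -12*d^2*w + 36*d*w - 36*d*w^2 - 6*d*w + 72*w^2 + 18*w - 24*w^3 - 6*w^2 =-24*w^3 + w^2*(66 - 36*d) + w*(-12*d^2 + 30*d + 18)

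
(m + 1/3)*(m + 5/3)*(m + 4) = m^3 + 6*m^2 + 77*m/9 + 20/9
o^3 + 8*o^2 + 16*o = o*(o + 4)^2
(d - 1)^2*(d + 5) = d^3 + 3*d^2 - 9*d + 5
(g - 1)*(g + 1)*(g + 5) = g^3 + 5*g^2 - g - 5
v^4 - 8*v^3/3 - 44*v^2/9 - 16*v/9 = v*(v - 4)*(v + 2/3)^2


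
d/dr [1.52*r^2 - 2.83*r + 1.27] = 3.04*r - 2.83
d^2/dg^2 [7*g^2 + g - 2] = 14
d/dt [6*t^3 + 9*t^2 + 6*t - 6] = 18*t^2 + 18*t + 6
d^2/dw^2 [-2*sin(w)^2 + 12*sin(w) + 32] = -12*sin(w) - 4*cos(2*w)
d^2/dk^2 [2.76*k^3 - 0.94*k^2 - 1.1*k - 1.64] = 16.56*k - 1.88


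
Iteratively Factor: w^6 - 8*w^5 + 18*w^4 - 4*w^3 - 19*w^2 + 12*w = (w + 1)*(w^5 - 9*w^4 + 27*w^3 - 31*w^2 + 12*w) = (w - 3)*(w + 1)*(w^4 - 6*w^3 + 9*w^2 - 4*w) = (w - 3)*(w - 1)*(w + 1)*(w^3 - 5*w^2 + 4*w) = (w - 3)*(w - 1)^2*(w + 1)*(w^2 - 4*w) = w*(w - 3)*(w - 1)^2*(w + 1)*(w - 4)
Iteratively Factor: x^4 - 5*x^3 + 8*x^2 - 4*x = (x - 1)*(x^3 - 4*x^2 + 4*x) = (x - 2)*(x - 1)*(x^2 - 2*x) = x*(x - 2)*(x - 1)*(x - 2)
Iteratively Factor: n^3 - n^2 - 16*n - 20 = (n + 2)*(n^2 - 3*n - 10) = (n - 5)*(n + 2)*(n + 2)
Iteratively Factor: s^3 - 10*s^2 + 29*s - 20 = (s - 4)*(s^2 - 6*s + 5) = (s - 5)*(s - 4)*(s - 1)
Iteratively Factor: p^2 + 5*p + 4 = (p + 4)*(p + 1)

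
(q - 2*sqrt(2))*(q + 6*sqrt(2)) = q^2 + 4*sqrt(2)*q - 24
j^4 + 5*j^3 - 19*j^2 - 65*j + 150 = (j - 3)*(j - 2)*(j + 5)^2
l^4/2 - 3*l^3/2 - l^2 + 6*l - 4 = (l/2 + 1)*(l - 2)^2*(l - 1)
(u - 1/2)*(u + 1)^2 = u^3 + 3*u^2/2 - 1/2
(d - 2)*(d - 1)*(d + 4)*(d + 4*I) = d^4 + d^3 + 4*I*d^3 - 10*d^2 + 4*I*d^2 + 8*d - 40*I*d + 32*I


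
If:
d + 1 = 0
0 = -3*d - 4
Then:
No Solution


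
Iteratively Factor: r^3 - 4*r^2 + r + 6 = (r - 2)*(r^2 - 2*r - 3) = (r - 3)*(r - 2)*(r + 1)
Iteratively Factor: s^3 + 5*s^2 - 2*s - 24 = (s - 2)*(s^2 + 7*s + 12) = (s - 2)*(s + 4)*(s + 3)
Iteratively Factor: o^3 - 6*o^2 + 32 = (o + 2)*(o^2 - 8*o + 16) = (o - 4)*(o + 2)*(o - 4)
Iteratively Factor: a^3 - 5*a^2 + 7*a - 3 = (a - 1)*(a^2 - 4*a + 3) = (a - 3)*(a - 1)*(a - 1)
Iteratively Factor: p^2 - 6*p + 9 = (p - 3)*(p - 3)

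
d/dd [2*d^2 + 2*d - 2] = 4*d + 2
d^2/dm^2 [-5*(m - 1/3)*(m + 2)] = -10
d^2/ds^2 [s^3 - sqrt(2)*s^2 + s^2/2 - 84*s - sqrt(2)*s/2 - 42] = 6*s - 2*sqrt(2) + 1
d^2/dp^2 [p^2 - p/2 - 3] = 2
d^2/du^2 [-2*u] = 0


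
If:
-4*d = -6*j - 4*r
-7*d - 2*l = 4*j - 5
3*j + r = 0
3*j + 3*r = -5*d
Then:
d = 0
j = 0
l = 5/2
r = 0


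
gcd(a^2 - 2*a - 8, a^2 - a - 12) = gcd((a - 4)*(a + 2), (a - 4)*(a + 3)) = a - 4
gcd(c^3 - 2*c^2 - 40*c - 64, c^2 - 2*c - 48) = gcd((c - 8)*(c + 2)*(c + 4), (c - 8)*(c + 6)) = c - 8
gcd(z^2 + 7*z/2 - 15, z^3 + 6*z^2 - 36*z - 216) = z + 6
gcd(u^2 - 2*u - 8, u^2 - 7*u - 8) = 1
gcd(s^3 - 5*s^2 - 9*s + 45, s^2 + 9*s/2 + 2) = 1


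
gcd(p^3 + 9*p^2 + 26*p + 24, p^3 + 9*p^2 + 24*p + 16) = p + 4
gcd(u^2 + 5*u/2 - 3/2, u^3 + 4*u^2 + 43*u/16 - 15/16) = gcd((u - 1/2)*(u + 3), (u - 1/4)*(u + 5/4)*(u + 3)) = u + 3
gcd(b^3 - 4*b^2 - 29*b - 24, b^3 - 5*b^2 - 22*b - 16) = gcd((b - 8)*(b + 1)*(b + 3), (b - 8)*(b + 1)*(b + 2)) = b^2 - 7*b - 8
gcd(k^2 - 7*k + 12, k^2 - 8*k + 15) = k - 3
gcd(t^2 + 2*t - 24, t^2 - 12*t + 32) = t - 4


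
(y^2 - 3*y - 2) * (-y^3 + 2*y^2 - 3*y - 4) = -y^5 + 5*y^4 - 7*y^3 + y^2 + 18*y + 8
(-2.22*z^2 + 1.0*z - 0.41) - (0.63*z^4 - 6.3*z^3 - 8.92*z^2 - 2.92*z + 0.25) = -0.63*z^4 + 6.3*z^3 + 6.7*z^2 + 3.92*z - 0.66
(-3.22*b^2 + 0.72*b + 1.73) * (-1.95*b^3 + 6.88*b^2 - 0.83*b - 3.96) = 6.279*b^5 - 23.5576*b^4 + 4.2527*b^3 + 24.056*b^2 - 4.2871*b - 6.8508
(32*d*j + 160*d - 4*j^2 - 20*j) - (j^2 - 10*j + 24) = 32*d*j + 160*d - 5*j^2 - 10*j - 24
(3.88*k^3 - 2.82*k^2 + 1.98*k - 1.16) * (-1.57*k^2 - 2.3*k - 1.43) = -6.0916*k^5 - 4.4966*k^4 - 2.171*k^3 + 1.2998*k^2 - 0.1634*k + 1.6588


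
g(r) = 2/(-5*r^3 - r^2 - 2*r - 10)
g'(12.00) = 0.00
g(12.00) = 0.00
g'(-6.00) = 0.00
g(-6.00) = 0.00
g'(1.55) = 0.07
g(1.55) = -0.06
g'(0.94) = 0.12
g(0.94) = -0.12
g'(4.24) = 0.00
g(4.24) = -0.00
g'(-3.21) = 0.01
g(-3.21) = 0.01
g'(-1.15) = 19.43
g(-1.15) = -1.41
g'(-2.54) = 0.04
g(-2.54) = 0.03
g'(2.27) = 0.03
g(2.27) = -0.03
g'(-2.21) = 0.07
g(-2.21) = 0.05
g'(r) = 2*(15*r^2 + 2*r + 2)/(-5*r^3 - r^2 - 2*r - 10)^2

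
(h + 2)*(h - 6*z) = h^2 - 6*h*z + 2*h - 12*z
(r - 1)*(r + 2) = r^2 + r - 2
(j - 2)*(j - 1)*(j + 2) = j^3 - j^2 - 4*j + 4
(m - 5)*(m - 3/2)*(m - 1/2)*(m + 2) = m^4 - 5*m^3 - 13*m^2/4 + 71*m/4 - 15/2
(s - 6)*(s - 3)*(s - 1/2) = s^3 - 19*s^2/2 + 45*s/2 - 9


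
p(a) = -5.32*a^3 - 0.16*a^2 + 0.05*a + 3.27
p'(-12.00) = -2294.35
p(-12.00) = 9172.59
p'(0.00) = 0.05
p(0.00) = 3.27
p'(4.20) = -282.83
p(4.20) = -393.49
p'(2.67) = -114.58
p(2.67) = -99.00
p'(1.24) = -24.89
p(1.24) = -7.06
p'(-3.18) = -160.33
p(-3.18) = 172.57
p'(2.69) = -116.30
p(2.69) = -101.31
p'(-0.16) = -0.31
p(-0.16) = 3.28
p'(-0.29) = -1.20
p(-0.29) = 3.37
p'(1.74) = -48.83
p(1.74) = -25.15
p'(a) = -15.96*a^2 - 0.32*a + 0.05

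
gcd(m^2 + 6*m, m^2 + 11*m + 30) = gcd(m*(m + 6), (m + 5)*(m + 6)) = m + 6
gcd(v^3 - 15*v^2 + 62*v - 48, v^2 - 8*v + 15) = 1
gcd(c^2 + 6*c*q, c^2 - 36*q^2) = c + 6*q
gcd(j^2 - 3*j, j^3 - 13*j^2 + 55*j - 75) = j - 3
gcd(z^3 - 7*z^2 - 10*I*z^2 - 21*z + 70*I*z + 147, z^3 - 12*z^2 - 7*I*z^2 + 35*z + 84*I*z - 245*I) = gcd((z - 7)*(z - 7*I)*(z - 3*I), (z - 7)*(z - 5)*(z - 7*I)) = z^2 + z*(-7 - 7*I) + 49*I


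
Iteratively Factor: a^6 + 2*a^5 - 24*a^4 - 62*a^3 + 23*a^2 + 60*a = (a - 1)*(a^5 + 3*a^4 - 21*a^3 - 83*a^2 - 60*a) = (a - 5)*(a - 1)*(a^4 + 8*a^3 + 19*a^2 + 12*a) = a*(a - 5)*(a - 1)*(a^3 + 8*a^2 + 19*a + 12) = a*(a - 5)*(a - 1)*(a + 4)*(a^2 + 4*a + 3) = a*(a - 5)*(a - 1)*(a + 3)*(a + 4)*(a + 1)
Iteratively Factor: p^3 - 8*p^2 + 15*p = (p)*(p^2 - 8*p + 15) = p*(p - 3)*(p - 5)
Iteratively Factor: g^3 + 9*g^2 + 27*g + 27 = (g + 3)*(g^2 + 6*g + 9) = (g + 3)^2*(g + 3)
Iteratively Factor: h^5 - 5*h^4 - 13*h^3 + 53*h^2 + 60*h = (h - 5)*(h^4 - 13*h^2 - 12*h) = (h - 5)*(h + 3)*(h^3 - 3*h^2 - 4*h) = (h - 5)*(h + 1)*(h + 3)*(h^2 - 4*h) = h*(h - 5)*(h + 1)*(h + 3)*(h - 4)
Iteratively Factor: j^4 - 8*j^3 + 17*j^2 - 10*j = (j - 5)*(j^3 - 3*j^2 + 2*j) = (j - 5)*(j - 1)*(j^2 - 2*j) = j*(j - 5)*(j - 1)*(j - 2)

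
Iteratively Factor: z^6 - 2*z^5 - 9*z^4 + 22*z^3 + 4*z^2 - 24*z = (z + 1)*(z^5 - 3*z^4 - 6*z^3 + 28*z^2 - 24*z) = (z - 2)*(z + 1)*(z^4 - z^3 - 8*z^2 + 12*z) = (z - 2)*(z + 1)*(z + 3)*(z^3 - 4*z^2 + 4*z) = z*(z - 2)*(z + 1)*(z + 3)*(z^2 - 4*z + 4) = z*(z - 2)^2*(z + 1)*(z + 3)*(z - 2)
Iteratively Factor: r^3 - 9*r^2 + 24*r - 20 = (r - 2)*(r^2 - 7*r + 10) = (r - 2)^2*(r - 5)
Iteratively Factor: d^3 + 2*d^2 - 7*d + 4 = (d + 4)*(d^2 - 2*d + 1) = (d - 1)*(d + 4)*(d - 1)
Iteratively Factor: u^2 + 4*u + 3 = (u + 1)*(u + 3)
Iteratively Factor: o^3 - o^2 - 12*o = (o + 3)*(o^2 - 4*o) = o*(o + 3)*(o - 4)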